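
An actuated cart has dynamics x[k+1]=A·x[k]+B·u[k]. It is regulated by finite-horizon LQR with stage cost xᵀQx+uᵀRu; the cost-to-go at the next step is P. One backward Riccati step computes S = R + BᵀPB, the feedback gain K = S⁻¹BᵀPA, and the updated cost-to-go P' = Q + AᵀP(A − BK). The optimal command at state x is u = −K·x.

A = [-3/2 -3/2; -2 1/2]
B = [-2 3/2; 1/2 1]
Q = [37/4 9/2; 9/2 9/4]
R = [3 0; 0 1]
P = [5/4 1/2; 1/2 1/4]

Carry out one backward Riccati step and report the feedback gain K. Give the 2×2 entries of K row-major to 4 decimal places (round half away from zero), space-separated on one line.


BᵀP = [-2.2500 -0.8750; 2.3750 1.0000]
S = R + BᵀPB = [3 0; 0 1] + [4.0625 -4.2500; -4.2500 4.5625] = [7.0625 -4.2500; -4.2500 5.5625]
BᵀPA = [5.1250 2.9375; -5.5625 -3.0625]
K = S⁻¹·BᵀPA = [0.2293 0.1566; -0.8248 -0.4309]
A−BK = [0.1958 -0.5404; -1.2899 0.8526]
AᵀP(A−BK) = [1.0493 0.4879; 0.4879 0.3453]
P' = Q + AᵀP(A−BK) = [10.2993 4.9879; 4.9879 2.5953]
tr(P') = 12.8946

0.2293 0.1566 -0.8248 -0.4309


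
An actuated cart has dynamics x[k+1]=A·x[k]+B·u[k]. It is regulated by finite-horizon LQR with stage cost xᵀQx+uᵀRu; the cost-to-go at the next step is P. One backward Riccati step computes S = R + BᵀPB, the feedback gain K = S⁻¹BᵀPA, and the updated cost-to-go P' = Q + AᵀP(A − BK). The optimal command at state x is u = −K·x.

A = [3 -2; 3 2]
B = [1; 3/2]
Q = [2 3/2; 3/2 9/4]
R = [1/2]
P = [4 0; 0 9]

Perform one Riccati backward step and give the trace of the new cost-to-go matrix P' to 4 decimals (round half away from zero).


BᵀP = [4.0000 13.5000]
S = R + BᵀPB = [1/2] + [24.2500] = [24.7500]
BᵀPA = [52.5000 19.0000]
K = S⁻¹·BᵀPA = [2.1212 0.7677]
A−BK = [0.8788 -2.7677; -0.1818 0.8485]
AᵀP(A−BK) = [5.6364 -10.3030; -10.3030 37.4141]
P' = Q + AᵀP(A−BK) = [7.6364 -8.8030; -8.8030 39.6641]
tr(P') = 47.3005

47.3005


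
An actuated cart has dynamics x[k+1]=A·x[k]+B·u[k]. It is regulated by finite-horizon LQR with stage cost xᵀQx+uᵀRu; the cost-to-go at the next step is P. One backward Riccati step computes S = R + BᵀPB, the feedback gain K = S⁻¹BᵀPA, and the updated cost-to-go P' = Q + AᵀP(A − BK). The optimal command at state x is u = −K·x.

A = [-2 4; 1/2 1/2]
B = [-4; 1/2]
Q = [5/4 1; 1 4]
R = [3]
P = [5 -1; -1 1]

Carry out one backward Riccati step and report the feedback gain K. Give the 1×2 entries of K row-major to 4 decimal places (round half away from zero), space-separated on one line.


BᵀP = [-20.5000 4.5000]
S = R + BᵀPB = [3] + [84.2500] = [87.2500]
BᵀPA = [43.2500 -79.7500]
K = S⁻¹·BᵀPA = [0.4957 -0.9140]
A−BK = [-0.0172 0.3438; 0.2521 0.9570]
AᵀP(A−BK) = [0.8109 -1.2178; -1.2178 3.3553]
P' = Q + AᵀP(A−BK) = [2.0609 -0.2178; -0.2178 7.3553]
tr(P') = 9.4162

0.4957 -0.9140


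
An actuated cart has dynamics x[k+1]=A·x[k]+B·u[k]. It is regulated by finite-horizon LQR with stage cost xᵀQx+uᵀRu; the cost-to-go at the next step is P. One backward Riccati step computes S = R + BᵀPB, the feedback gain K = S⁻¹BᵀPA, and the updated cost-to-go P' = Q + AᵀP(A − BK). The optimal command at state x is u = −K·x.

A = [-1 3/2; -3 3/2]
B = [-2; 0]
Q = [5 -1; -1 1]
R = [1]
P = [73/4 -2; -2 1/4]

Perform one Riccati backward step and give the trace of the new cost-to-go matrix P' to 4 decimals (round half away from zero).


BᵀP = [-36.5000 4.0000]
S = R + BᵀPB = [1] + [73.0000] = [74.0000]
BᵀPA = [24.5000 -48.7500]
K = S⁻¹·BᵀPA = [0.3311 -0.6588]
A−BK = [-0.3378 0.1824; -3.0000 1.5000]
AᵀP(A−BK) = [0.3885 -0.3598; -0.3598 0.5093]
P' = Q + AᵀP(A−BK) = [5.3885 -1.3598; -1.3598 1.5093]
tr(P') = 6.8978

6.8978


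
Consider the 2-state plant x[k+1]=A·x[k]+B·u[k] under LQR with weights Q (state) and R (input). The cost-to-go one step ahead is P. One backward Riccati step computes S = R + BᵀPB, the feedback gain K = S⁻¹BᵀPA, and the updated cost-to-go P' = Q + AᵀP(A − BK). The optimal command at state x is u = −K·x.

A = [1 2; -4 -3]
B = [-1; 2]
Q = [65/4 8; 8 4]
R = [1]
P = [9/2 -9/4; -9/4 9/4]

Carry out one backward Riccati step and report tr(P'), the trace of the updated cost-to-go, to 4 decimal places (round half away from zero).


BᵀP = [-9.0000 6.7500]
S = R + BᵀPB = [1] + [22.5000] = [23.5000]
BᵀPA = [-36.0000 -38.2500]
K = S⁻¹·BᵀPA = [-1.5319 -1.6277]
A−BK = [-0.5319 0.3723; -0.9362 0.2553]
AᵀP(A−BK) = [3.3511 2.1543; 2.1543 2.9920]
P' = Q + AᵀP(A−BK) = [19.6011 10.1543; 10.1543 6.9920]
tr(P') = 26.5931

26.5931


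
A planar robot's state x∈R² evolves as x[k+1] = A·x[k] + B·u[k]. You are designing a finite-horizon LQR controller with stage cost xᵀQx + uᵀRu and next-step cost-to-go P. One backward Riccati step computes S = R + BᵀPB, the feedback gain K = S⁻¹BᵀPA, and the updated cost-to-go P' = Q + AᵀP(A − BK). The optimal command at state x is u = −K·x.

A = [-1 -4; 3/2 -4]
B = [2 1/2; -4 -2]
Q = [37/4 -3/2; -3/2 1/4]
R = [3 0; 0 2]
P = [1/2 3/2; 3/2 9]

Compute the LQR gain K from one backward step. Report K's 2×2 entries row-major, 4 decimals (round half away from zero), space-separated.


-0.2640 0.7227 -0.1810 0.9710

BᵀP = [-5.0000 -33.0000; -2.7500 -17.2500]
S = R + BᵀPB = [3 0; 0 2] + [122.0000 63.5000; 63.5000 33.1250] = [125.0000 63.5000; 63.5000 35.1250]
BᵀPA = [-44.5000 152.0000; -23.1250 80.0000]
K = S⁻¹·BᵀPA = [-0.2640 0.7227; -0.1810 0.9710]
A−BK = [-0.3814 -5.9309; 0.0818 0.8329]
AᵀP(A−BK) = [0.3140 -0.3840; -0.3840 12.4646]
P' = Q + AᵀP(A−BK) = [9.5640 -1.8840; -1.8840 12.7146]
tr(P') = 22.2786


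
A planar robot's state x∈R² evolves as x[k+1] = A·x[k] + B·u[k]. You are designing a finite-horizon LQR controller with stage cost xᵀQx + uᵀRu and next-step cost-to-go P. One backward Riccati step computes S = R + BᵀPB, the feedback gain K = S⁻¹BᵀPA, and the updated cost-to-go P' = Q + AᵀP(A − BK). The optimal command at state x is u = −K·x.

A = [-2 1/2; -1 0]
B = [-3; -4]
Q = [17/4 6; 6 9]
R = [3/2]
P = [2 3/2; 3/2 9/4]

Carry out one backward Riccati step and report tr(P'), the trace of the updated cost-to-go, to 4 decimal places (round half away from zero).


BᵀP = [-12.0000 -13.5000]
S = R + BᵀPB = [3/2] + [90.0000] = [91.5000]
BᵀPA = [37.5000 -6.0000]
K = S⁻¹·BᵀPA = [0.4098 -0.0656]
A−BK = [-0.7705 0.3033; 0.6393 -0.2623]
AᵀP(A−BK) = [0.8811 -0.2910; -0.2910 0.1066]
P' = Q + AᵀP(A−BK) = [5.1311 5.7090; 5.7090 9.1066]
tr(P') = 14.2377

14.2377


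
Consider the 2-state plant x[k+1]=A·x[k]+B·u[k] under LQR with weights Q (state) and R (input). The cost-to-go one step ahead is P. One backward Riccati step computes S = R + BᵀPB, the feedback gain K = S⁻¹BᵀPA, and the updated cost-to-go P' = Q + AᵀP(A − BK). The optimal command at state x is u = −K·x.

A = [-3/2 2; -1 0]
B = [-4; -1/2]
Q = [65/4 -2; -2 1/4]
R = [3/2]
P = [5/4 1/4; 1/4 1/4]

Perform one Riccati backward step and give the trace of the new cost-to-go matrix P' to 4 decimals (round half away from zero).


17.2140

BᵀP = [-5.1250 -1.1250]
S = R + BᵀPB = [3/2] + [21.0625] = [22.5625]
BᵀPA = [8.8125 -10.2500]
K = S⁻¹·BᵀPA = [0.3906 -0.4543]
A−BK = [0.0623 0.1828; -0.8047 -0.2271]
AᵀP(A−BK) = [0.3705 -0.2465; -0.2465 0.3435]
P' = Q + AᵀP(A−BK) = [16.6205 -2.2465; -2.2465 0.5935]
tr(P') = 17.2140


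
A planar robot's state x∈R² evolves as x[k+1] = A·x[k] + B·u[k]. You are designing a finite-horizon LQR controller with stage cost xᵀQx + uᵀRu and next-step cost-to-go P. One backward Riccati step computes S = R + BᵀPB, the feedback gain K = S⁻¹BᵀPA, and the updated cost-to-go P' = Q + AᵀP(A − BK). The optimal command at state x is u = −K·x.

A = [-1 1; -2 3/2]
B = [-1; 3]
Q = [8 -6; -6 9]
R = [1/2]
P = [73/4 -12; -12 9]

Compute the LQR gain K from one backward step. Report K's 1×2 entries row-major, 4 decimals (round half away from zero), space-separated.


BᵀP = [-54.2500 39.0000]
S = R + BᵀPB = [1/2] + [171.2500] = [171.7500]
BᵀPA = [-23.7500 4.2500]
K = S⁻¹·BᵀPA = [-0.1383 0.0247]
A−BK = [-1.1383 1.0247; -1.5852 1.4258]
AᵀP(A−BK) = [2.9658 -2.6623; -2.6623 2.3948]
P' = Q + AᵀP(A−BK) = [10.9658 -8.6623; -8.6623 11.3948]
tr(P') = 22.3606

-0.1383 0.0247


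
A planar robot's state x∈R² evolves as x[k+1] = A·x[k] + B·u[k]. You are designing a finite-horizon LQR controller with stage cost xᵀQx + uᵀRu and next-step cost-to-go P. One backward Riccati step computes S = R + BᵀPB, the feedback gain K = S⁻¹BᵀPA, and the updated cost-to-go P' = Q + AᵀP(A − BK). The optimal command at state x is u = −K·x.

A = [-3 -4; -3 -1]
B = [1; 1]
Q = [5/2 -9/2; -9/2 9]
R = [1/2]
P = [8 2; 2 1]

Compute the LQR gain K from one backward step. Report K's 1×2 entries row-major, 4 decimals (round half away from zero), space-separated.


BᵀP = [10.0000 3.0000]
S = R + BᵀPB = [1/2] + [13.0000] = [13.5000]
BᵀPA = [-39.0000 -43.0000]
K = S⁻¹·BᵀPA = [-2.8889 -3.1852]
A−BK = [-0.1111 -0.8148; -0.1111 2.1852]
AᵀP(A−BK) = [4.3333 4.7778; 4.7778 8.0370]
P' = Q + AᵀP(A−BK) = [6.8333 0.2778; 0.2778 17.0370]
tr(P') = 23.8704

-2.8889 -3.1852


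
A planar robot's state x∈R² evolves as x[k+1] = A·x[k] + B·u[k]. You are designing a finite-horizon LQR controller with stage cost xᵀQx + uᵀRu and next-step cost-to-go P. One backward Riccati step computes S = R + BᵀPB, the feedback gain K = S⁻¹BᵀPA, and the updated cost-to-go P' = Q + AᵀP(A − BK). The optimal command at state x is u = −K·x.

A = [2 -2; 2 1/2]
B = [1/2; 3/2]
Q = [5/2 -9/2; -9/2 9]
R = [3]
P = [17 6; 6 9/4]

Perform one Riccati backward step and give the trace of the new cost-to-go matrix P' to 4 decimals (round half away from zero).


BᵀP = [17.5000 6.3750]
S = R + BᵀPB = [3] + [18.3125] = [21.3125]
BᵀPA = [47.7500 -31.8125]
K = S⁻¹·BᵀPA = [2.2405 -1.4927]
A−BK = [0.8798 -1.2537; -1.3607 2.7390]
AᵀP(A−BK) = [18.0176 -12.4751; -12.4751 9.0770]
P' = Q + AᵀP(A−BK) = [20.5176 -16.9751; -16.9751 18.0770]
tr(P') = 38.5946

38.5946


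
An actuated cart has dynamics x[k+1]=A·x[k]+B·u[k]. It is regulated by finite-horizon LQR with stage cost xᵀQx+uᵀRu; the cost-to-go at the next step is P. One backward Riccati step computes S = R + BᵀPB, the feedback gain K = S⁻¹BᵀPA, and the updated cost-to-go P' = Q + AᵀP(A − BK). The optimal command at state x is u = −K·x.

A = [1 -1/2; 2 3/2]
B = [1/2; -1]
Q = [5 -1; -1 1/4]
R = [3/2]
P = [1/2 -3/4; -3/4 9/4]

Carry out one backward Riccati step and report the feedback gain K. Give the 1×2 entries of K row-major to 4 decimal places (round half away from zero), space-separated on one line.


BᵀP = [1.0000 -2.6250]
S = R + BᵀPB = [3/2] + [3.1250] = [4.6250]
BᵀPA = [-4.2500 -4.4375]
K = S⁻¹·BᵀPA = [-0.9189 -0.9595]
A−BK = [1.4595 -0.0203; 1.0811 0.5405]
AᵀP(A−BK) = [2.5946 2.0473; 2.0473 2.0549]
P' = Q + AᵀP(A−BK) = [7.5946 1.0473; 1.0473 2.3049]
tr(P') = 9.8995

-0.9189 -0.9595


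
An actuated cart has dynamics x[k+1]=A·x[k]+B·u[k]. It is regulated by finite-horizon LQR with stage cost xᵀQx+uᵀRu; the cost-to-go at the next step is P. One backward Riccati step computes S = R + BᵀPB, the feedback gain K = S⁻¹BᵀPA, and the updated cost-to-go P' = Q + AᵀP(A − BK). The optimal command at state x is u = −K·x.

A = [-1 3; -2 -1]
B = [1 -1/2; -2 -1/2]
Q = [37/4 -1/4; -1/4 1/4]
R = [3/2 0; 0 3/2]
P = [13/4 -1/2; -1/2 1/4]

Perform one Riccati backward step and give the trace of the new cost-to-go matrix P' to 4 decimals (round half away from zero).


17.9153

BᵀP = [4.2500 -1.0000; -1.3750 0.1250]
S = R + BᵀPB = [3/2 0; 0 3/2] + [6.2500 -1.6250; -1.6250 0.6250] = [7.7500 -1.6250; -1.6250 2.1250]
BᵀPA = [-2.2500 13.7500; 1.1250 -4.2500]
K = S⁻¹·BᵀPA = [-0.2136 1.6136; 0.3661 -0.7661]
A−BK = [-0.6034 1.0034; -2.2441 1.8441]
AᵀP(A−BK) = [1.3576 -2.2576; -2.2576 7.0576]
P' = Q + AᵀP(A−BK) = [10.6076 -2.5076; -2.5076 7.3076]
tr(P') = 17.9153


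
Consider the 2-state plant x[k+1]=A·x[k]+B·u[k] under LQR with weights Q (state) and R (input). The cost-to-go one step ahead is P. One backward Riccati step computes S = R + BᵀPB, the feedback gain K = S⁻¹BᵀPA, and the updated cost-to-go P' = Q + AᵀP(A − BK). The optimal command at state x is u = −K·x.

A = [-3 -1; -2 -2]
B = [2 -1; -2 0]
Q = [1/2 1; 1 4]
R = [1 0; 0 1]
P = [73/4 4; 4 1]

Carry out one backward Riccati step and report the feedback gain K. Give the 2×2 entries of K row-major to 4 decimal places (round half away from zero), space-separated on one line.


BᵀP = [28.5000 6.0000; -18.2500 -4.0000]
S = R + BᵀPB = [1 0; 0 1] + [45.0000 -28.5000; -28.5000 18.2500] = [46.0000 -28.5000; -28.5000 19.2500]
BᵀPA = [-97.5000 -40.5000; 62.7500 26.2500]
K = S⁻¹·BᵀPA = [-1.2082 -0.4300; 1.4710 0.7270]
A−BK = [0.8874 0.5870; -4.4164 -2.8601]
AᵀP(A−BK) = [6.1468 3.2048; 3.2048 1.7509]
P' = Q + AᵀP(A−BK) = [6.6468 4.2048; 4.2048 5.7509]
tr(P') = 12.3976

-1.2082 -0.4300 1.4710 0.7270


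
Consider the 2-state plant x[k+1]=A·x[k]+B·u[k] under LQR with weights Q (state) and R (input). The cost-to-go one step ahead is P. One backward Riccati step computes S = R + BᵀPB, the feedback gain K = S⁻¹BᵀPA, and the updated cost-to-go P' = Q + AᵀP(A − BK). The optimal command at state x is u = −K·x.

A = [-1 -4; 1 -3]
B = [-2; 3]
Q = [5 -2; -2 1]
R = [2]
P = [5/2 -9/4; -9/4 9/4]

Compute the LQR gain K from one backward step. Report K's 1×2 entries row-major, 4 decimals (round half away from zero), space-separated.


BᵀP = [-11.7500 11.2500]
S = R + BᵀPB = [2] + [57.2500] = [59.2500]
BᵀPA = [23.0000 13.2500]
K = S⁻¹·BᵀPA = [0.3882 0.2236]
A−BK = [-0.2236 -3.5527; -0.1646 -3.6709]
AᵀP(A−BK) = [0.3217 0.3565; 0.3565 3.2869]
P' = Q + AᵀP(A−BK) = [5.3217 -1.6435; -1.6435 4.2869]
tr(P') = 9.6086

0.3882 0.2236


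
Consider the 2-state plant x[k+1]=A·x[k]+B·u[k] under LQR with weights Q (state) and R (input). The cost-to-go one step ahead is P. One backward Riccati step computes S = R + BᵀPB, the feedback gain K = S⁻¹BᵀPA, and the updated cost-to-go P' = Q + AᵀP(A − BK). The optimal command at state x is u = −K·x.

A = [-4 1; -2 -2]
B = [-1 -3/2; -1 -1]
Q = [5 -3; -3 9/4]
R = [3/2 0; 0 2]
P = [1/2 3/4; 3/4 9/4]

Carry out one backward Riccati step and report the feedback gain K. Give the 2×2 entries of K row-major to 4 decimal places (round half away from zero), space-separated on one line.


BᵀP = [-1.2500 -3.0000; -1.5000 -3.3750]
S = R + BᵀPB = [3/2 0; 0 2] + [4.2500 4.8750; 4.8750 5.6250] = [5.7500 4.8750; 4.8750 7.6250]
BᵀPA = [11.0000 4.7500; 12.7500 5.2500]
K = S⁻¹·BᵀPA = [1.0817 0.5292; 0.9805 0.3502]
A−BK = [-1.4475 2.0545; 0.0623 -1.1206]
AᵀP(A−BK) = [4.5992 1.2140; 1.2140 2.1479]
P' = Q + AᵀP(A−BK) = [9.5992 -1.7860; -1.7860 4.3979]
tr(P') = 13.9971

1.0817 0.5292 0.9805 0.3502


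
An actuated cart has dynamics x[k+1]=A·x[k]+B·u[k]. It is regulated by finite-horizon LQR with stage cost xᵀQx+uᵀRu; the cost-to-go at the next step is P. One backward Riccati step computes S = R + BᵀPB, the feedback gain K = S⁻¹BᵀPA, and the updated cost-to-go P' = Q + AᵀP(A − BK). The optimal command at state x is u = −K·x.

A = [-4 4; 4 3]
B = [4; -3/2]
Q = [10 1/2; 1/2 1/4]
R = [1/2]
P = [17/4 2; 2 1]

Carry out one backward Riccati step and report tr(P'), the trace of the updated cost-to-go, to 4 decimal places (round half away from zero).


14.0682

BᵀP = [14.0000 6.5000]
S = R + BᵀPB = [1/2] + [46.2500] = [46.7500]
BᵀPA = [-30.0000 75.5000]
K = S⁻¹·BᵀPA = [-0.6417 1.6150]
A−BK = [-1.4332 -2.4599; 3.0374 5.4225]
AᵀP(A−BK) = [0.7487 0.4492; 0.4492 3.0695]
P' = Q + AᵀP(A−BK) = [10.7487 0.9492; 0.9492 3.3195]
tr(P') = 14.0682


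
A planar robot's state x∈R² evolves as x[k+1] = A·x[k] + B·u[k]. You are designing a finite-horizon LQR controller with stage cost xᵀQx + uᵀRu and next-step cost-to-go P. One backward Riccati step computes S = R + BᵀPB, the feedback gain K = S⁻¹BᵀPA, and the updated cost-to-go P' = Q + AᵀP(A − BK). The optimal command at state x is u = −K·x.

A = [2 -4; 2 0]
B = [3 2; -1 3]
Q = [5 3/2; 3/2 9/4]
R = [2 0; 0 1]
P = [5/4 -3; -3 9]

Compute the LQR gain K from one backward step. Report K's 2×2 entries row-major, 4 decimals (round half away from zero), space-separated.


BᵀP = [6.7500 -18.0000; -6.5000 21.0000]
S = R + BᵀPB = [2 0; 0 1] + [38.2500 -40.5000; -40.5000 50.0000] = [40.2500 -40.5000; -40.5000 51.0000]
BᵀPA = [-22.5000 -27.0000; 29.0000 26.0000]
K = S⁻¹·BᵀPA = [0.0655 -0.7855; 0.6206 -0.1139]
A−BK = [0.5624 -1.4158; 0.2036 -0.4436]
AᵀP(A−BK) = [0.4752 -0.3685; -0.3685 1.7552]
P' = Q + AᵀP(A−BK) = [5.4752 1.1315; 1.1315 4.0052]
tr(P') = 9.4803

0.0655 -0.7855 0.6206 -0.1139


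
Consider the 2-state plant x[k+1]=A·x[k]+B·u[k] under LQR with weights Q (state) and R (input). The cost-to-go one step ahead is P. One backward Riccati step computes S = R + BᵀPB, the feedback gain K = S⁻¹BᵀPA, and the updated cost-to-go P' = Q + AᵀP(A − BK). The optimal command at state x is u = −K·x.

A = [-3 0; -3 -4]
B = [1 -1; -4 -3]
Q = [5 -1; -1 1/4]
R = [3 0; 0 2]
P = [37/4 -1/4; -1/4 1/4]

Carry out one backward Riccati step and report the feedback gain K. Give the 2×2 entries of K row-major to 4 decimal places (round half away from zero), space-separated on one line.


-0.8402 0.4130 1.7949 0.3904

BᵀP = [10.2500 -1.2500; -8.5000 -0.5000]
S = R + BᵀPB = [3 0; 0 2] + [15.2500 -6.5000; -6.5000 10.0000] = [18.2500 -6.5000; -6.5000 12.0000]
BᵀPA = [-27.0000 5.0000; 27.0000 2.0000]
K = S⁻¹·BᵀPA = [-0.8402 0.4130; 1.7949 0.3904]
A−BK = [-0.3649 -0.0226; -0.9760 -1.1768]
AᵀP(A−BK) = [9.8529 0.6110; 0.6110 1.1542]
P' = Q + AᵀP(A−BK) = [14.8529 -0.3890; -0.3890 1.4042]
tr(P') = 16.2571


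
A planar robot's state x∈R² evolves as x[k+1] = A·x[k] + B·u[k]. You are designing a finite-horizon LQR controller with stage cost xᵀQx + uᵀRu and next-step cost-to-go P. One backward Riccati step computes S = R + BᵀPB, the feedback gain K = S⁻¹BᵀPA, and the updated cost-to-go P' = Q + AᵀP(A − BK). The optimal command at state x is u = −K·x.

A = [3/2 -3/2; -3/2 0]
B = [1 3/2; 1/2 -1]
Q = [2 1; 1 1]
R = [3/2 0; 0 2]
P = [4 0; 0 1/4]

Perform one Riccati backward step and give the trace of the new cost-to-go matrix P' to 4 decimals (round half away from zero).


BᵀP = [4.0000 0.1250; 6.0000 -0.2500]
S = R + BᵀPB = [3/2 0; 0 2] + [4.0625 5.8750; 5.8750 9.2500] = [5.5625 5.8750; 5.8750 11.2500]
BᵀPA = [5.8125 -6.0000; 9.3750 -9.0000]
K = S⁻¹·BᵀPA = [0.3675 -0.5212; 0.6414 -0.5278]
A−BK = [0.1704 -0.1871; -1.0423 -0.2673]
AᵀP(A−BK) = [1.4131 -1.0223; -1.0223 1.1225]
P' = Q + AᵀP(A−BK) = [3.4131 -0.0223; -0.0223 2.1225]
tr(P') = 5.5356

5.5356


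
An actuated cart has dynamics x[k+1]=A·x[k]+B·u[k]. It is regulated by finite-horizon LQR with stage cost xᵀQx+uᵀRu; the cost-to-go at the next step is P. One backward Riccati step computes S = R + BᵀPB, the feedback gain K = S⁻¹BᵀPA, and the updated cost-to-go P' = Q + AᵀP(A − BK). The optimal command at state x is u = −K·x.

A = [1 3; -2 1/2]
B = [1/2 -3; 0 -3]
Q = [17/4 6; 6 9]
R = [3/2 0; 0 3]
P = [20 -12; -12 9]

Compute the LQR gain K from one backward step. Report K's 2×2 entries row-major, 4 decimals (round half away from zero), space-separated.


3.2857 2.8929 -0.0536 -0.6830

BᵀP = [10.0000 -6.0000; -24.0000 9.0000]
S = R + BᵀPB = [3/2 0; 0 3] + [5.0000 -12.0000; -12.0000 45.0000] = [6.5000 -12.0000; -12.0000 48.0000]
BᵀPA = [22.0000 27.0000; -42.0000 -67.5000]
K = S⁻¹·BᵀPA = [3.2857 2.8929; -0.0536 -0.6830]
A−BK = [-0.8036 -0.4955; -2.1607 -1.5491]
AᵀP(A−BK) = [29.4643 24.6696; 24.6696 22.0379]
P' = Q + AᵀP(A−BK) = [33.7143 30.6696; 30.6696 31.0379]
tr(P') = 64.7522


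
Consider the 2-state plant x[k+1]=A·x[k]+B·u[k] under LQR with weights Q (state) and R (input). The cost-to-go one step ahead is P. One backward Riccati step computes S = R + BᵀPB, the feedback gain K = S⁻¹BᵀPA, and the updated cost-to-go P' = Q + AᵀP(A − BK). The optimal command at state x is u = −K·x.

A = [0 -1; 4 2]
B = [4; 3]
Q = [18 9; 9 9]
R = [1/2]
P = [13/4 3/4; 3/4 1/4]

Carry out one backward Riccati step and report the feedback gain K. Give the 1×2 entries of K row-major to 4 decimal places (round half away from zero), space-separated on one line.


0.2062 -0.1065

BᵀP = [15.2500 3.7500]
S = R + BᵀPB = [1/2] + [72.2500] = [72.7500]
BᵀPA = [15.0000 -7.7500]
K = S⁻¹·BᵀPA = [0.2062 -0.1065]
A−BK = [-0.8247 -0.5739; 3.3814 2.3196]
AᵀP(A−BK) = [0.9072 0.5979; 0.5979 0.4244]
P' = Q + AᵀP(A−BK) = [18.9072 9.5979; 9.5979 9.4244]
tr(P') = 28.3316


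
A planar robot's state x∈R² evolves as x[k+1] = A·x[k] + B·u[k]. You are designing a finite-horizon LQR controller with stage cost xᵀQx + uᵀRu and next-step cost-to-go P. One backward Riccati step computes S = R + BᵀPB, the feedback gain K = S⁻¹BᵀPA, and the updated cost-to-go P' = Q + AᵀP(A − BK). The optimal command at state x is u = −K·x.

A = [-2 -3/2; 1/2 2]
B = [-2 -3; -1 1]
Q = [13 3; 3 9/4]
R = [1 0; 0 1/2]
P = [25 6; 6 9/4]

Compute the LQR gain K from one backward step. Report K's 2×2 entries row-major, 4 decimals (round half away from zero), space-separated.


BᵀP = [-56.0000 -14.2500; -69.0000 -15.7500]
S = R + BᵀPB = [1 0; 0 1/2] + [126.2500 153.7500; 153.7500 191.2500] = [127.2500 153.7500; 153.7500 191.7500]
BᵀPA = [104.8750 55.5000; 130.1250 72.0000]
K = S⁻¹·BᵀPA = [0.1354 -0.5622; 0.5700 0.8262]
A−BK = [-0.0191 -0.1456; 0.0654 0.6116]
AᵀP(A−BK) = [0.1846 0.1917; 0.1917 0.9604]
P' = Q + AᵀP(A−BK) = [13.1846 3.1917; 3.1917 3.2104]
tr(P') = 16.3949

0.1354 -0.5622 0.5700 0.8262


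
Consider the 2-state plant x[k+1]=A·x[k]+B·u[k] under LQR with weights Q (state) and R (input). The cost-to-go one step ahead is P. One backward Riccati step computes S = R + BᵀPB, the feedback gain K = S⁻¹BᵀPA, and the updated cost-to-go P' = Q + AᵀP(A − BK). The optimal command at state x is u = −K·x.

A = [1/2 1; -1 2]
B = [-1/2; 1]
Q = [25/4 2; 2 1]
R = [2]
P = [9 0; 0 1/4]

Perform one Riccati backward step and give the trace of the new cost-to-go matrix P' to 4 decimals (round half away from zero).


BᵀP = [-4.5000 0.2500]
S = R + BᵀPB = [2] + [2.5000] = [4.5000]
BᵀPA = [-2.5000 -4.0000]
K = S⁻¹·BᵀPA = [-0.5556 -0.8889]
A−BK = [0.2222 0.5556; -0.4444 2.8889]
AᵀP(A−BK) = [1.1111 1.7778; 1.7778 6.4444]
P' = Q + AᵀP(A−BK) = [7.3611 3.7778; 3.7778 7.4444]
tr(P') = 14.8056

14.8056


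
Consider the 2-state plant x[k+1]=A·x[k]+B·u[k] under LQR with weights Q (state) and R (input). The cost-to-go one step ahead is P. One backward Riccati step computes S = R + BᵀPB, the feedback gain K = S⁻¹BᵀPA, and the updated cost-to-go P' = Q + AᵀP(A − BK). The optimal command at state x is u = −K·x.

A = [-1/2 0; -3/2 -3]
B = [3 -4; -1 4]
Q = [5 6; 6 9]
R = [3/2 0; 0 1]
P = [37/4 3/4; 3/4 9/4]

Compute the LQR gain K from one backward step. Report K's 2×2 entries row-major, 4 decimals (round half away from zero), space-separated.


-0.8091 -1.2011 -0.4930 -0.9175

BᵀP = [27.0000 0.0000; -34.0000 6.0000]
S = R + BᵀPB = [3/2 0; 0 1] + [81.0000 -108.0000; -108.0000 160.0000] = [82.5000 -108.0000; -108.0000 161.0000]
BᵀPA = [-13.5000 0.0000; 8.0000 -18.0000]
K = S⁻¹·BᵀPA = [-0.8091 -1.2011; -0.4930 -0.9175]
A−BK = [-0.0449 -0.0667; -0.3369 -0.5310]
AᵀP(A−BK) = [1.5218 2.3751; 2.3751 3.7347]
P' = Q + AᵀP(A−BK) = [6.5218 8.3751; 8.3751 12.7347]
tr(P') = 19.2565


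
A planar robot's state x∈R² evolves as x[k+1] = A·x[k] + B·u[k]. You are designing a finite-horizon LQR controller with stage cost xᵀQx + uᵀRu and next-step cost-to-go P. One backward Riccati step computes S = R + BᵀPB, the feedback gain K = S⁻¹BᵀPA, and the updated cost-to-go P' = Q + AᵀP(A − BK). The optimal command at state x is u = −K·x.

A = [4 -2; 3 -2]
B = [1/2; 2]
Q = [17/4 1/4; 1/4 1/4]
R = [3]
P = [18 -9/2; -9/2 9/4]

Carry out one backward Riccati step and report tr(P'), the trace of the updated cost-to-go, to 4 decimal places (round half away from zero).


BᵀP = [0.0000 2.2500]
S = R + BᵀPB = [3] + [4.5000] = [7.5000]
BᵀPA = [6.7500 -4.5000]
K = S⁻¹·BᵀPA = [0.9000 -0.6000]
A−BK = [3.5500 -1.7000; 1.2000 -0.8000]
AᵀP(A−BK) = [194.1750 -90.4500; -90.4500 42.3000]
P' = Q + AᵀP(A−BK) = [198.4250 -90.2000; -90.2000 42.5500]
tr(P') = 240.9750

240.9750


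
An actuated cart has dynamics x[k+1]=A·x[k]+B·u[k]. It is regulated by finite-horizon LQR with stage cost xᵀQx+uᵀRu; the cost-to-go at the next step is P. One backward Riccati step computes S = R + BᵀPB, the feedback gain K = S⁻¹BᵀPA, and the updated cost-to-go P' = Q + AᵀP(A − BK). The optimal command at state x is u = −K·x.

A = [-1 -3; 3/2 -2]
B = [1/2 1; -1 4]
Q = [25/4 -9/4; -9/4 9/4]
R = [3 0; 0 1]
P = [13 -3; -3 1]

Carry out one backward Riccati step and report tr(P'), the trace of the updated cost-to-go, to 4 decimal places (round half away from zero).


40.4184

BᵀP = [9.5000 -2.5000; 1.0000 1.0000]
S = R + BᵀPB = [3 0; 0 1] + [7.2500 -0.5000; -0.5000 5.0000] = [10.2500 -0.5000; -0.5000 6.0000]
BᵀPA = [-13.2500 -23.5000; 0.5000 -5.0000]
K = S⁻¹·BᵀPA = [-1.2939 -2.3429; -0.0245 -1.0286]
A−BK = [-0.3286 -0.8000; 0.3041 -0.2286]
AᵀP(A−BK) = [7.1184 12.9714; 12.9714 24.8000]
P' = Q + AᵀP(A−BK) = [13.3684 10.7214; 10.7214 27.0500]
tr(P') = 40.4184


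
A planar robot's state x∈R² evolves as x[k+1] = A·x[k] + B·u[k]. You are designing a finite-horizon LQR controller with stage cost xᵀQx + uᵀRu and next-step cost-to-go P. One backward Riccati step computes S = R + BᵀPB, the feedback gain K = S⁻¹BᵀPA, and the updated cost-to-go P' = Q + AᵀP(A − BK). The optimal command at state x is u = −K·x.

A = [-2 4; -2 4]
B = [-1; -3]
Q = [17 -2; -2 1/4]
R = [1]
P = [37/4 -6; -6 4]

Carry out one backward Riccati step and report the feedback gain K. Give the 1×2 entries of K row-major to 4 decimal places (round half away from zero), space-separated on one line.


-0.5366 1.0732

BᵀP = [8.7500 -6.0000]
S = R + BᵀPB = [1] + [9.2500] = [10.2500]
BᵀPA = [-5.5000 11.0000]
K = S⁻¹·BᵀPA = [-0.5366 1.0732]
A−BK = [-2.5366 5.0732; -3.6098 7.2195]
AᵀP(A−BK) = [2.0488 -4.0976; -4.0976 8.1951]
P' = Q + AᵀP(A−BK) = [19.0488 -6.0976; -6.0976 8.4451]
tr(P') = 27.4939


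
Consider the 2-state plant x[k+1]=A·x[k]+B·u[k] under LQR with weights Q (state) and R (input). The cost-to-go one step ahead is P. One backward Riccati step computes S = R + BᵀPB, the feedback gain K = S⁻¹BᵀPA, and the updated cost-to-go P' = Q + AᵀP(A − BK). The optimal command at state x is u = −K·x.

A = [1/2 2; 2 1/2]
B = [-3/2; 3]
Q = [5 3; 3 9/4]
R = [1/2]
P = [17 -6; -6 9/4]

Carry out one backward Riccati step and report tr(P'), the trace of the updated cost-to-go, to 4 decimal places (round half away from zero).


BᵀP = [-43.5000 15.7500]
S = R + BᵀPB = [1/2] + [112.5000] = [113.0000]
BᵀPA = [9.7500 -79.1250]
K = S⁻¹·BᵀPA = [0.0863 -0.7002]
A−BK = [0.6294 0.9497; 1.7412 2.6007]
AᵀP(A−BK) = [0.4087 0.5772; 0.5772 1.1575]
P' = Q + AᵀP(A−BK) = [5.4087 3.5772; 3.5772 3.4075]
tr(P') = 8.8162

8.8162


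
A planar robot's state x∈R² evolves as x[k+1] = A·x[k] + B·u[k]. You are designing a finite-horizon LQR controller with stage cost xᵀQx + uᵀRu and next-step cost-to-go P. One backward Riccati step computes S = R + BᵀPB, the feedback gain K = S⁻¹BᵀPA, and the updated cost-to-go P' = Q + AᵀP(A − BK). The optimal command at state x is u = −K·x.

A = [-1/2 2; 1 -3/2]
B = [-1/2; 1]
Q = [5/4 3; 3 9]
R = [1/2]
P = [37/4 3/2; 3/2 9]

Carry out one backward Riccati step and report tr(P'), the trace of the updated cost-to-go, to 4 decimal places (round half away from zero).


BᵀP = [-3.1250 8.2500]
S = R + BᵀPB = [1/2] + [9.8125] = [10.3125]
BᵀPA = [9.8125 -18.6250]
K = S⁻¹·BᵀPA = [0.9515 -1.8061]
A−BK = [-0.0242 1.0970; 0.0485 0.3061]
AᵀP(A−BK) = [0.4758 -0.9030; -0.9030 14.6121]
P' = Q + AᵀP(A−BK) = [1.7258 2.0970; 2.0970 23.6121]
tr(P') = 25.3379

25.3379


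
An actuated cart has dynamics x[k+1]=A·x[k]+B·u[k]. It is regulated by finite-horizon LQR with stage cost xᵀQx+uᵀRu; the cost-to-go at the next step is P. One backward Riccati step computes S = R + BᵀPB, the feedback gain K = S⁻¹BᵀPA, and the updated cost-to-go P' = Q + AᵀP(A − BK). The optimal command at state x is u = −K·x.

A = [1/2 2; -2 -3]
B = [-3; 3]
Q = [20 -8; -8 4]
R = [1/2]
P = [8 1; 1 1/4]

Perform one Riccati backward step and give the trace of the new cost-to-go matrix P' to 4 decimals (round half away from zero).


24.7203

BᵀP = [-21.0000 -2.2500]
S = R + BᵀPB = [1/2] + [56.2500] = [56.7500]
BᵀPA = [-6.0000 -35.2500]
K = S⁻¹·BᵀPA = [-0.1057 -0.6211]
A−BK = [0.1828 0.1366; -1.6828 -1.1366]
AᵀP(A−BK) = [0.3656 0.2731; 0.2731 0.3546]
P' = Q + AᵀP(A−BK) = [20.3656 -7.7269; -7.7269 4.3546]
tr(P') = 24.7203


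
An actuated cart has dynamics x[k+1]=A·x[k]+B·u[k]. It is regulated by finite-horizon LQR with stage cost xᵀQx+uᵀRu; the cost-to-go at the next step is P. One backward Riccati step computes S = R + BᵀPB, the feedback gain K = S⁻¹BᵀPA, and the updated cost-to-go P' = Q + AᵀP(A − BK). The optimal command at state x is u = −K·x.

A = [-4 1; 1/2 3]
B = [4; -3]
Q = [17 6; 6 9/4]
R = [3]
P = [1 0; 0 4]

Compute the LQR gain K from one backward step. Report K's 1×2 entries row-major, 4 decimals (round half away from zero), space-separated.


-0.4000 -0.5818

BᵀP = [4.0000 -12.0000]
S = R + BᵀPB = [3] + [52.0000] = [55.0000]
BᵀPA = [-22.0000 -32.0000]
K = S⁻¹·BᵀPA = [-0.4000 -0.5818]
A−BK = [-2.4000 3.3273; -0.7000 1.2545]
AᵀP(A−BK) = [8.2000 -10.8000; -10.8000 18.3818]
P' = Q + AᵀP(A−BK) = [25.2000 -4.8000; -4.8000 20.6318]
tr(P') = 45.8318


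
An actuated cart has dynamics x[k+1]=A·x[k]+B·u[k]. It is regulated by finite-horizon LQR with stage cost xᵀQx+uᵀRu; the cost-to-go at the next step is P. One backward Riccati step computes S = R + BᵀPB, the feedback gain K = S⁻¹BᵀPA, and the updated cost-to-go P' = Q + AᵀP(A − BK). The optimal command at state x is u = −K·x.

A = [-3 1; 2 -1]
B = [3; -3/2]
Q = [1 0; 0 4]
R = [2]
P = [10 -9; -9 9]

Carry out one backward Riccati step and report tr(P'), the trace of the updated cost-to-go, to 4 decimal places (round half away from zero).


BᵀP = [43.5000 -40.5000]
S = R + BᵀPB = [2] + [191.2500] = [193.2500]
BᵀPA = [-211.5000 84.0000]
K = S⁻¹·BᵀPA = [-1.0944 0.4347]
A−BK = [0.2833 -0.3040; 0.3583 -0.3480]
AᵀP(A−BK) = [2.5265 -1.0673; -1.0673 0.4877]
P' = Q + AᵀP(A−BK) = [3.5265 -1.0673; -1.0673 4.4877]
tr(P') = 8.0142

8.0142


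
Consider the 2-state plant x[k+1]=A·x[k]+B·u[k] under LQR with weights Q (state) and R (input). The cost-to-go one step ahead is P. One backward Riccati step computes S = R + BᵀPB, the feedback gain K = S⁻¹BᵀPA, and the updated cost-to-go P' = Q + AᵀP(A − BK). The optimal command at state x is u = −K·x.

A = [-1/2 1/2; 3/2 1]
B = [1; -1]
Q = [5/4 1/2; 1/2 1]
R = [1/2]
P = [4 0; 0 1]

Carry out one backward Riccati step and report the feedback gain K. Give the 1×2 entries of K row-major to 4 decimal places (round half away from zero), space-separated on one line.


-0.6364 0.1818

BᵀP = [4.0000 -1.0000]
S = R + BᵀPB = [1/2] + [5.0000] = [5.5000]
BᵀPA = [-3.5000 1.0000]
K = S⁻¹·BᵀPA = [-0.6364 0.1818]
A−BK = [0.1364 0.3182; 0.8636 1.1818]
AᵀP(A−BK) = [1.0227 1.1364; 1.1364 1.8182]
P' = Q + AᵀP(A−BK) = [2.2727 1.6364; 1.6364 2.8182]
tr(P') = 5.0909


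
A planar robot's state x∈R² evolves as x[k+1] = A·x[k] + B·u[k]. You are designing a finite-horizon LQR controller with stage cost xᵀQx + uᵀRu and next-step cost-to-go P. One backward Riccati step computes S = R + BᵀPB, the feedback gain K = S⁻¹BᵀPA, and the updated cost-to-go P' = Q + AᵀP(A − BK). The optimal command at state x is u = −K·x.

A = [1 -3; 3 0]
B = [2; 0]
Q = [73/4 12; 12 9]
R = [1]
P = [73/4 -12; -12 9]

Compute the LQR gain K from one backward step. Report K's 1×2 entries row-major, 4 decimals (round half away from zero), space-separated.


BᵀP = [36.5000 -24.0000]
S = R + BᵀPB = [1] + [73.0000] = [74.0000]
BᵀPA = [-35.5000 -109.5000]
K = S⁻¹·BᵀPA = [-0.4797 -1.4797]
A−BK = [1.9595 -0.0405; 3.0000 0.0000]
AᵀP(A−BK) = [10.2196 0.7196; 0.7196 2.2196]
P' = Q + AᵀP(A−BK) = [28.4696 12.7196; 12.7196 11.2196]
tr(P') = 39.6892

-0.4797 -1.4797


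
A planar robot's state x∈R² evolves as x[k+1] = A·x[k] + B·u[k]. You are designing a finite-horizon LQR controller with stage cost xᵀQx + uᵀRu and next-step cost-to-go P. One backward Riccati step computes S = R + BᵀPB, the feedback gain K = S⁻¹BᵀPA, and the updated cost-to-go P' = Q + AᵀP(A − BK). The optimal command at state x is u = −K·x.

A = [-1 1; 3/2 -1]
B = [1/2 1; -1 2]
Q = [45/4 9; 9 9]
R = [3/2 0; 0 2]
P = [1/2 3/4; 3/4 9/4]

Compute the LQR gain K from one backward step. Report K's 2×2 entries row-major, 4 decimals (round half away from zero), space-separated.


-0.3142 0.2248 0.3131 -0.1583

BᵀP = [-0.5000 -1.8750; 2.0000 5.2500]
S = R + BᵀPB = [3/2 0; 0 2] + [1.6250 -4.2500; -4.2500 12.5000] = [3.1250 -4.2500; -4.2500 14.5000]
BᵀPA = [-2.3125 1.3750; 5.8750 -3.2500]
K = S⁻¹·BᵀPA = [-0.3142 0.2248; 0.3131 -0.1583]
A−BK = [-1.1560 1.0459; 0.5596 -0.4587]
AᵀP(A−BK) = [0.7466 -0.5505; -0.5505 0.4266]
P' = Q + AᵀP(A−BK) = [11.9966 8.4495; 8.4495 9.4266]
tr(P') = 21.4232


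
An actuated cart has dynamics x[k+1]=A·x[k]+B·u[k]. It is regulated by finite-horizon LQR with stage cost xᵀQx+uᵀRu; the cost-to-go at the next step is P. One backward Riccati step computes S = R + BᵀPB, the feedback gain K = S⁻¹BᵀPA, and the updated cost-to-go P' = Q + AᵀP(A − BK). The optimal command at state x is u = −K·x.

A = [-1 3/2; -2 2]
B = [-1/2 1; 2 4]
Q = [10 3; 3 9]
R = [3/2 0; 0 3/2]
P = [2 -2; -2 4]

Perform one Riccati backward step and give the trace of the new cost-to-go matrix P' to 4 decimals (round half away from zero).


20.8118

BᵀP = [-5.0000 9.0000; -6.0000 14.0000]
S = R + BᵀPB = [3/2 0; 0 3/2] + [20.5000 31.0000; 31.0000 50.0000] = [22.0000 31.0000; 31.0000 51.5000]
BᵀPA = [-13.0000 10.5000; -22.0000 19.0000]
K = S⁻¹·BᵀPA = [0.0727 -0.2805; -0.4709 0.5378]
A−BK = [-0.4927 0.8219; -0.2616 0.4099]
AᵀP(A−BK) = [0.5843 -0.8154; -0.8154 1.2275]
P' = Q + AᵀP(A−BK) = [10.5843 2.1846; 2.1846 10.2275]
tr(P') = 20.8118


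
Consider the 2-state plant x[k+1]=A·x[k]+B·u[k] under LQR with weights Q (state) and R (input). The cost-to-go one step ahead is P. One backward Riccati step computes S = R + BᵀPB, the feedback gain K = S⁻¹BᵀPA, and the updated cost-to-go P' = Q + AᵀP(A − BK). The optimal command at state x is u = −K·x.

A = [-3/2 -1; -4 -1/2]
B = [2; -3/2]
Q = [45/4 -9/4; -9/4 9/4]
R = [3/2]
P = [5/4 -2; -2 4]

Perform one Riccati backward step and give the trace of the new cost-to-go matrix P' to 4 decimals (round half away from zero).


BᵀP = [5.5000 -10.0000]
S = R + BᵀPB = [3/2] + [26.0000] = [27.5000]
BᵀPA = [31.7500 -0.5000]
K = S⁻¹·BᵀPA = [1.1545 -0.0182]
A−BK = [-3.8091 -0.9636; -2.2682 -0.5273]
AᵀP(A−BK) = [6.1557 0.9523; 0.9523 0.2409]
P' = Q + AᵀP(A−BK) = [17.4057 -1.2977; -1.2977 2.4909]
tr(P') = 19.8966

19.8966


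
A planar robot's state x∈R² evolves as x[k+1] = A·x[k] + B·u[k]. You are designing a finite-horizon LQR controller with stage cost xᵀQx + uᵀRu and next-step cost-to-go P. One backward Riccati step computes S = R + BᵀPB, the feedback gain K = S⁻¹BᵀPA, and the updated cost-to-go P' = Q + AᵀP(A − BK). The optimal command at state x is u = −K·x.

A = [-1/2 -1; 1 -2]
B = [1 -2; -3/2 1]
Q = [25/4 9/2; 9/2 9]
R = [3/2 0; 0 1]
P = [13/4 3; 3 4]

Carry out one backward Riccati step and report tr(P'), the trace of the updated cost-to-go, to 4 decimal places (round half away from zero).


BᵀP = [-1.2500 -3.0000; -3.5000 -2.0000]
S = R + BᵀPB = [3/2 0; 0 1] + [3.2500 -0.5000; -0.5000 5.0000] = [4.7500 -0.5000; -0.5000 6.0000]
BᵀPA = [-2.3750 7.2500; -0.2500 7.5000]
K = S⁻¹·BᵀPA = [-0.5088 1.6726; -0.0841 1.3894]
A−BK = [-0.1593 0.1062; 0.3208 -0.8805]
AᵀP(A−BK) = [0.5830 -2.0553; -2.0553 8.7035]
P' = Q + AᵀP(A−BK) = [6.8330 2.4447; 2.4447 17.7035]
tr(P') = 24.5365

24.5365


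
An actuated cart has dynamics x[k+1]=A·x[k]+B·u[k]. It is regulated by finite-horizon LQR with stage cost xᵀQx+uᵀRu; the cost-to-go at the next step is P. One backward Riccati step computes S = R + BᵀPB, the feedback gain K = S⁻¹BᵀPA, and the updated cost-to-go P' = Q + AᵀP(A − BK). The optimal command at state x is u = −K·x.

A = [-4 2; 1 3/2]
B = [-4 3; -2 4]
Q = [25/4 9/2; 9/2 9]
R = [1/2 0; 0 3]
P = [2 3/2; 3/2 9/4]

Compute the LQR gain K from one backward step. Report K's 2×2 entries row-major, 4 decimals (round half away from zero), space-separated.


BᵀP = [-11.0000 -10.5000; 12.0000 13.5000]
S = R + BᵀPB = [1/2 0; 0 3] + [65.0000 -75.0000; -75.0000 90.0000] = [65.5000 -75.0000; -75.0000 93.0000]
BᵀPA = [33.5000 -37.7500; -34.5000 44.2500]
K = S⁻¹·BᵀPA = [1.1318 -0.4116; 0.5418 0.1439]
A−BK = [-1.0981 -0.0780; 1.0965 0.1013]
AᵀP(A−BK) = [3.0257 0.1270; 0.1270 0.1584]
P' = Q + AᵀP(A−BK) = [9.2757 4.6270; 4.6270 9.1584]
tr(P') = 18.4341

1.1318 -0.4116 0.5418 0.1439


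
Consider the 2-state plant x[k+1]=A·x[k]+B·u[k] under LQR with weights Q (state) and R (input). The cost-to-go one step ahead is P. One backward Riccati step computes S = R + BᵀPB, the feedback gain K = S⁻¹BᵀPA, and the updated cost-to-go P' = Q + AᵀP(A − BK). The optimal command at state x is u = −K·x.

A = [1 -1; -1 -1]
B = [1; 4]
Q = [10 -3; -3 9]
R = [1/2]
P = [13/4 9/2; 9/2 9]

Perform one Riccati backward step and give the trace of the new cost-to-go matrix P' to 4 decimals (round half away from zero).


BᵀP = [21.2500 40.5000]
S = R + BᵀPB = [1/2] + [183.2500] = [183.7500]
BᵀPA = [-19.2500 -61.7500]
K = S⁻¹·BᵀPA = [-0.1048 -0.3361]
A−BK = [1.1048 -0.6639; -0.5810 0.3442]
AᵀP(A−BK) = [1.2333 -0.7190; -0.7190 0.4986]
P' = Q + AᵀP(A−BK) = [11.2333 -3.7190; -3.7190 9.4986]
tr(P') = 20.7320

20.7320


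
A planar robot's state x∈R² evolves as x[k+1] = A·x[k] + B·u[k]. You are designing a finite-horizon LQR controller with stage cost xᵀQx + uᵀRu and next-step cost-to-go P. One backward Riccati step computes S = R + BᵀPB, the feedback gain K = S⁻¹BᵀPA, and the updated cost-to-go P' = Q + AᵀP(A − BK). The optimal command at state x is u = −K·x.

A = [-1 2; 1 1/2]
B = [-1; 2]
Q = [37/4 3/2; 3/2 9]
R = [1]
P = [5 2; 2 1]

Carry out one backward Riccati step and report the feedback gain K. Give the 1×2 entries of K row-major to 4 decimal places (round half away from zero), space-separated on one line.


BᵀP = [-1.0000 0.0000]
S = R + BᵀPB = [1] + [1.0000] = [2.0000]
BᵀPA = [1.0000 -2.0000]
K = S⁻¹·BᵀPA = [0.5000 -1.0000]
A−BK = [-0.5000 1.0000; 0.0000 2.5000]
AᵀP(A−BK) = [1.5000 -5.5000; -5.5000 22.2500]
P' = Q + AᵀP(A−BK) = [10.7500 -4.0000; -4.0000 31.2500]
tr(P') = 42.0000

0.5000 -1.0000


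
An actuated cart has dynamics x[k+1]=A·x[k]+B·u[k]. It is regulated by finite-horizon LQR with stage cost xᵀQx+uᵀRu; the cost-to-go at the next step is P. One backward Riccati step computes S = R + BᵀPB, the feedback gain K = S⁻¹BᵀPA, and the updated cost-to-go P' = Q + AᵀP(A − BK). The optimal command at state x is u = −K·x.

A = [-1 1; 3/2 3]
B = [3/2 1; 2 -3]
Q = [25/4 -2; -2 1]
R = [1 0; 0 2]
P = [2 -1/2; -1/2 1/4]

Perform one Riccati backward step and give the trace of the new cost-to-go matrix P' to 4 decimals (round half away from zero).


BᵀP = [2.0000 -0.2500; 3.5000 -1.2500]
S = R + BᵀPB = [1 0; 0 2] + [2.5000 2.7500; 2.7500 7.2500] = [3.5000 2.7500; 2.7500 9.2500]
BᵀPA = [-2.3750 1.2500; -5.3750 -0.2500]
K = S⁻¹·BᵀPA = [-0.2897 0.4937; -0.4950 -0.1738]
A−BK = [-0.0705 0.4332; 0.5945 1.4912]
AᵀP(A−BK) = [0.7141 0.1134; 0.1134 0.5894]
P' = Q + AᵀP(A−BK) = [6.9641 -1.8866; -1.8866 1.5894]
tr(P') = 8.5535

8.5535
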